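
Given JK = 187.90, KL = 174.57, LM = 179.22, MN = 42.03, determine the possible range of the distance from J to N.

The maximum is all hops collinear in one direction: 187.90 + 174.57 + 179.22 + 42.03 = 583.72.
The longest hop is 187.90; the others sum to 395.82. Since 187.90 ≤ 395.82, the path can fold back on itself completely, so the minimum distance is 0.

0 ≤ JN ≤ 583.72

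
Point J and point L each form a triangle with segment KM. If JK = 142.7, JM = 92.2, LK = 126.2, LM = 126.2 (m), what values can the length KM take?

50.5 < KM < 234.9

From triangle JKM: |142.7 − 92.2| < KM < 142.7 + 92.2, i.e. 50.5 < KM < 234.9.
From triangle LKM: 0.0 < KM < 252.4.
Both must hold, so KM lies in the intersection.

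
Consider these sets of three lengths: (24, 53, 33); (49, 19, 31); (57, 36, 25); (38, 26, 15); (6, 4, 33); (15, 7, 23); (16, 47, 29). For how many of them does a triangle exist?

4

(24,33,53): 24+33 > 53 → valid
(19,31,49): 19+31 > 49 → valid
(25,36,57): 25+36 > 57 → valid
(15,26,38): 15+26 > 38 → valid
(4,6,33): 4+6 ≤ 33 → not valid
(7,15,23): 7+15 ≤ 23 → not valid
(16,29,47): 16+29 ≤ 47 → not valid
4 of the 7 triples form a triangle.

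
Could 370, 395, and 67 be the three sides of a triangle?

The longest side is 395, and the other two sum to 437.
Since 437 > 395, the triangle inequality holds.

Yes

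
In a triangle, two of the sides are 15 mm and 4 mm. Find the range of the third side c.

11 < c < 19

By the triangle inequality, c must be less than 15 + 4 = 19 and greater than |15 − 4| = 11.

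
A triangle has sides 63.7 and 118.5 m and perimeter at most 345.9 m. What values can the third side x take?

Triangle inequality alone gives 54.8 < x < 182.2.
The perimeter condition gives x ≤ 345.9 − 63.7 − 118.5 = 163.7.
Intersecting the two: 54.8 < x ≤ 163.7.

54.8 < x ≤ 163.7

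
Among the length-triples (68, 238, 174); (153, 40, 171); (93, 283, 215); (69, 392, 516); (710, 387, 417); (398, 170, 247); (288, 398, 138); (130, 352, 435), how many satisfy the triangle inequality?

(68,174,238): 68+174 > 238 → valid
(40,153,171): 40+153 > 171 → valid
(93,215,283): 93+215 > 283 → valid
(69,392,516): 69+392 ≤ 516 → not valid
(387,417,710): 387+417 > 710 → valid
(170,247,398): 170+247 > 398 → valid
(138,288,398): 138+288 > 398 → valid
(130,352,435): 130+352 > 435 → valid
7 of the 8 triples form a triangle.

7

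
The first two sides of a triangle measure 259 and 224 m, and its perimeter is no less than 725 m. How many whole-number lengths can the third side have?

241

Triangle inequality: 35 < x < 483. Perimeter ≥ 725 gives x ≥ 725 − 259 − 224 = 242.
So 242 ≤ x < 483; integers 242 through 482: 241 values.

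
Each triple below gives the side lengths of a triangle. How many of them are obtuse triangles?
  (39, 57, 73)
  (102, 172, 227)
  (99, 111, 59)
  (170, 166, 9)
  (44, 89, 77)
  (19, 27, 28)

4

(39,57,73): 39²+57² = 4770 < 5329 = 73² → obtuse
(102,172,227): 102²+172² = 39988 < 51529 = 227² → obtuse
(99,111,59): 59²+99² = 13282 > 12321 = 111² → acute
(170,166,9): 9²+166² = 27637 < 28900 = 170² → obtuse
(44,89,77): 44²+77² = 7865 < 7921 = 89² → obtuse
(19,27,28): 19²+27² = 1090 > 784 = 28² → acute
4 of the 6 are obtuse.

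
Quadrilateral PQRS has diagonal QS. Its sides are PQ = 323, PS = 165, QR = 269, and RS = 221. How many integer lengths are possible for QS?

From triangle PQS: 158 < QS < 488.
From triangle RQS: 48 < QS < 490.
Intersection: 158 < QS < 488, so integers 159 through 487: 329 values.

329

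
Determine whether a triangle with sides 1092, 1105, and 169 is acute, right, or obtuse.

right

Compare the square of the longest side to the sum of squares of the other two: 169² + 1092² = 1221025 = 1105².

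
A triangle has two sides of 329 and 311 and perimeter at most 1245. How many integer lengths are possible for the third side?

587

Triangle inequality: 18 < x < 640. Perimeter ≤ 1245 gives x ≤ 1245 − 329 − 311 = 605.
So 18 < x ≤ 605; integers 19 through 605: 587 values.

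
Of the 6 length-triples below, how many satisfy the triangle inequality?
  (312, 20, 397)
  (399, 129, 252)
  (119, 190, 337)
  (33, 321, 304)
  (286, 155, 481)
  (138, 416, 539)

2

(20,312,397): 20+312 ≤ 397 → not valid
(129,252,399): 129+252 ≤ 399 → not valid
(119,190,337): 119+190 ≤ 337 → not valid
(33,304,321): 33+304 > 321 → valid
(155,286,481): 155+286 ≤ 481 → not valid
(138,416,539): 138+416 > 539 → valid
2 of the 6 triples form a triangle.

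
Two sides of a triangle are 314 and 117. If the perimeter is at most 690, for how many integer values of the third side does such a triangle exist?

Triangle inequality: 197 < x < 431. Perimeter ≤ 690 gives x ≤ 690 − 314 − 117 = 259.
So 197 < x ≤ 259; integers 198 through 259: 62 values.

62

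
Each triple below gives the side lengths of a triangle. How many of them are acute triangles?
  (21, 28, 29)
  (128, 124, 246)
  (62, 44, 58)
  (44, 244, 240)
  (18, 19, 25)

(21,28,29): 21²+28² = 1225 > 841 = 29² → acute
(128,124,246): 124²+128² = 31760 < 60516 = 246² → obtuse
(62,44,58): 44²+58² = 5300 > 3844 = 62² → acute
(44,244,240): 44²+240² = 59536 = 244² → right
(18,19,25): 18²+19² = 685 > 625 = 25² → acute
3 of the 5 are acute.

3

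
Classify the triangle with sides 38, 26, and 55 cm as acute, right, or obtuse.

obtuse

Compare the square of the longest side to the sum of squares of the other two: 26² + 38² = 2120 < 3025 = 55².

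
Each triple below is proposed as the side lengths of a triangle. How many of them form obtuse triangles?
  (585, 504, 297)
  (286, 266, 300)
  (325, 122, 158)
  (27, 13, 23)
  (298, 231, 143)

2

(585,504,297): 297²+504² = 342225 = 585² → right
(286,266,300): 266²+286² = 152552 > 90000 = 300² → acute
(325,122,158): 122+158 ≤ 325, not a triangle
(27,13,23): 13²+23² = 698 < 729 = 27² → obtuse
(298,231,143): 143²+231² = 73810 < 88804 = 298² → obtuse
2 of the 5 are obtuse.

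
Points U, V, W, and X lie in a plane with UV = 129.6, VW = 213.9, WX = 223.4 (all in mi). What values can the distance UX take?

The maximum is all hops collinear in one direction: 129.6 + 213.9 + 223.4 = 566.9.
The longest hop is 223.4; the others sum to 343.5. Since 223.4 ≤ 343.5, the path can fold back on itself completely, so the minimum distance is 0.

0 ≤ UX ≤ 566.9 mi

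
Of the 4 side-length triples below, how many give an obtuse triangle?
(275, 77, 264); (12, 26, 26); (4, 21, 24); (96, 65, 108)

(275,77,264): 77²+264² = 75625 = 275² → right
(12,26,26): 12²+26² = 820 > 676 = 26² → acute
(4,21,24): 4²+21² = 457 < 576 = 24² → obtuse
(96,65,108): 65²+96² = 13441 > 11664 = 108² → acute
1 of the 4 is obtuse.

1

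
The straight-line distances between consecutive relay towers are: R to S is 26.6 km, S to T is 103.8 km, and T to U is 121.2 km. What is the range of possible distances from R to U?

The maximum is all hops collinear in one direction: 26.6 + 103.8 + 121.2 = 251.6.
The longest hop is 121.2; the others sum to 130.4. Since 121.2 ≤ 130.4, the path can fold back on itself completely, so the minimum distance is 0.

0 ≤ RU ≤ 251.6 km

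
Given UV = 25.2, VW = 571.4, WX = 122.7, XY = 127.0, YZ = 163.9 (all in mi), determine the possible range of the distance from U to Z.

132.6 ≤ UZ ≤ 1010.2 mi

The maximum is all hops collinear in one direction: 25.2 + 571.4 + 122.7 + 127.0 + 163.9 = 1010.2.
The longest hop is 571.4; the others sum to 438.8. Folding the others back against it leaves at least 571.4 − 438.8 = 132.6.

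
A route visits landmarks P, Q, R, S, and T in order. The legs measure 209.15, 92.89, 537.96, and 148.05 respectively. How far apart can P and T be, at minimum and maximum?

The maximum is all hops collinear in one direction: 209.15 + 92.89 + 537.96 + 148.05 = 988.05.
The longest hop is 537.96; the others sum to 450.09. Folding the others back against it leaves at least 537.96 − 450.09 = 87.87.

87.87 ≤ PT ≤ 988.05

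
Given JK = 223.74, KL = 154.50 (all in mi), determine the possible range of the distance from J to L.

By the triangle inequality, |223.74 − 154.50| ≤ JL ≤ 223.74 + 154.50.

69.24 ≤ JL ≤ 378.24 mi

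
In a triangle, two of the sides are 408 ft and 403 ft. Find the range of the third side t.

By the triangle inequality, t must be less than 408 + 403 = 811 and greater than |408 − 403| = 5.

5 < t < 811 (ft)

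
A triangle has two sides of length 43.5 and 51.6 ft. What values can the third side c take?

By the triangle inequality, c must be less than 43.5 + 51.6 = 95.1 and greater than |43.5 − 51.6| = 8.1.

8.1 < c < 95.1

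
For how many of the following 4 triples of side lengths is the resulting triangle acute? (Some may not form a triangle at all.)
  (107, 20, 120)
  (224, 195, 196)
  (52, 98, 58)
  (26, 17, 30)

2

(107,20,120): 20²+107² = 11849 < 14400 = 120² → obtuse
(224,195,196): 195²+196² = 76441 > 50176 = 224² → acute
(52,98,58): 52²+58² = 6068 < 9604 = 98² → obtuse
(26,17,30): 17²+26² = 965 > 900 = 30² → acute
2 of the 4 are acute.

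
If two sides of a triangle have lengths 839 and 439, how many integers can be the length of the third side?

877

The third side lies in the open interval (400, 1278).
Integers from 401 to 1277 inclusive: 1277 − 401 + 1 = 877.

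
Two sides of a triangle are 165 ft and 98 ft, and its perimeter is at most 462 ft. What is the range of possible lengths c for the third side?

67 < c ≤ 199 ft

Triangle inequality alone gives 67 < c < 263.
The perimeter condition gives c ≤ 462 − 165 − 98 = 199.
Intersecting the two: 67 < c ≤ 199.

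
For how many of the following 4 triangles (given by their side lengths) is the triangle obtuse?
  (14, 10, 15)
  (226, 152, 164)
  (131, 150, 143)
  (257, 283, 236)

1

(14,10,15): 10²+14² = 296 > 225 = 15² → acute
(226,152,164): 152²+164² = 50000 < 51076 = 226² → obtuse
(131,150,143): 131²+143² = 37610 > 22500 = 150² → acute
(257,283,236): 236²+257² = 121745 > 80089 = 283² → acute
1 of the 4 is obtuse.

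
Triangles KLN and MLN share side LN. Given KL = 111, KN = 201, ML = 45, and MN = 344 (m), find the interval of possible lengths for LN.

299 < LN < 312

From triangle KLN: |111 − 201| < LN < 111 + 201, i.e. 90 < LN < 312.
From triangle MLN: 299 < LN < 389.
Both must hold, so LN lies in the intersection.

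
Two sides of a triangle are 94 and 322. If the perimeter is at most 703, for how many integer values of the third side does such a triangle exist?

Triangle inequality: 228 < x < 416. Perimeter ≤ 703 gives x ≤ 703 − 94 − 322 = 287.
So 228 < x ≤ 287; integers 229 through 287: 59 values.

59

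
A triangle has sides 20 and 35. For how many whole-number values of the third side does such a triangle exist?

39

The third side lies in the open interval (15, 55).
Integers from 16 to 54 inclusive: 54 − 16 + 1 = 39.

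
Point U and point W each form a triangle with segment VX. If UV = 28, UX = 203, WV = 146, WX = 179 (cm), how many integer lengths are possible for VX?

55

From triangle UVX: 175 < VX < 231.
From triangle WVX: 33 < VX < 325.
Intersection: 175 < VX < 231, so integers 176 through 230: 55 values.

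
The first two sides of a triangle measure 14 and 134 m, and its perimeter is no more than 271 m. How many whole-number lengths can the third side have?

3

Triangle inequality: 120 < x < 148. Perimeter ≤ 271 gives x ≤ 271 − 14 − 134 = 123.
So 120 < x ≤ 123; integers 121 through 123: 3 values.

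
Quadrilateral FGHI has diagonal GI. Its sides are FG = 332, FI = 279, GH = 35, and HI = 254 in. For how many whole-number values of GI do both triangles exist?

69

From triangle FGI: 53 < GI < 611.
From triangle HGI: 219 < GI < 289.
Intersection: 219 < GI < 289, so integers 220 through 288: 69 values.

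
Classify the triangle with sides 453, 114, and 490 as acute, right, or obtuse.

obtuse

Compare the square of the longest side to the sum of squares of the other two: 114² + 453² = 218205 < 240100 = 490².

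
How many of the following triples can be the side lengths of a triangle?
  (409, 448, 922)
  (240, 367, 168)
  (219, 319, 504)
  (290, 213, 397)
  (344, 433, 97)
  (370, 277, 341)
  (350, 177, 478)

(409,448,922): 409+448 ≤ 922 → not valid
(168,240,367): 168+240 > 367 → valid
(219,319,504): 219+319 > 504 → valid
(213,290,397): 213+290 > 397 → valid
(97,344,433): 97+344 > 433 → valid
(277,341,370): 277+341 > 370 → valid
(177,350,478): 177+350 > 478 → valid
6 of the 7 triples form a triangle.

6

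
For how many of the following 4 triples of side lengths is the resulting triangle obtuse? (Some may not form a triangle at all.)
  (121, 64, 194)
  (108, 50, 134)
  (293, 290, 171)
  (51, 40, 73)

2

(121,64,194): 64+121 ≤ 194, not a triangle
(108,50,134): 50²+108² = 14164 < 17956 = 134² → obtuse
(293,290,171): 171²+290² = 113341 > 85849 = 293² → acute
(51,40,73): 40²+51² = 4201 < 5329 = 73² → obtuse
2 of the 4 are obtuse.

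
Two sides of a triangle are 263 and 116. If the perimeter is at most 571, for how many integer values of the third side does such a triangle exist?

Triangle inequality: 147 < x < 379. Perimeter ≤ 571 gives x ≤ 571 − 263 − 116 = 192.
So 147 < x ≤ 192; integers 148 through 192: 45 values.

45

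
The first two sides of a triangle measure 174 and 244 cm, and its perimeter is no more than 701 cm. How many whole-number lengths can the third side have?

213

Triangle inequality: 70 < x < 418. Perimeter ≤ 701 gives x ≤ 701 − 174 − 244 = 283.
So 70 < x ≤ 283; integers 71 through 283: 213 values.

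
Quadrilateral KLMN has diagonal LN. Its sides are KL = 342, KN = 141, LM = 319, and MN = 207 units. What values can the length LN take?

From triangle KLN: |342 − 141| < LN < 342 + 141, i.e. 201 < LN < 483.
From triangle MLN: 112 < LN < 526.
Both must hold, so LN lies in the intersection.

201 < LN < 483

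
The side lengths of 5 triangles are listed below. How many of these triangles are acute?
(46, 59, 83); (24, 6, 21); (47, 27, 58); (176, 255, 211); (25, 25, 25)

2

(46,59,83): 46²+59² = 5597 < 6889 = 83² → obtuse
(24,6,21): 6²+21² = 477 < 576 = 24² → obtuse
(47,27,58): 27²+47² = 2938 < 3364 = 58² → obtuse
(176,255,211): 176²+211² = 75497 > 65025 = 255² → acute
(25,25,25): 25²+25² = 1250 > 625 = 25² → acute
2 of the 5 are acute.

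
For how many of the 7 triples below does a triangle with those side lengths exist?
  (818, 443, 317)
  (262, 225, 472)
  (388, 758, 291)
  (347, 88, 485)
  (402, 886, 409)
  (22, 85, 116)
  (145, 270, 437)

(317,443,818): 317+443 ≤ 818 → not valid
(225,262,472): 225+262 > 472 → valid
(291,388,758): 291+388 ≤ 758 → not valid
(88,347,485): 88+347 ≤ 485 → not valid
(402,409,886): 402+409 ≤ 886 → not valid
(22,85,116): 22+85 ≤ 116 → not valid
(145,270,437): 145+270 ≤ 437 → not valid
1 of the 7 triples forms a triangle.

1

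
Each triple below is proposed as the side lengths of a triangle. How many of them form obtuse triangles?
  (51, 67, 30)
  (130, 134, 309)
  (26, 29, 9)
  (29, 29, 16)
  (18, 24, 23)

(51,67,30): 30²+51² = 3501 < 4489 = 67² → obtuse
(130,134,309): 130+134 ≤ 309, not a triangle
(26,29,9): 9²+26² = 757 < 841 = 29² → obtuse
(29,29,16): 16²+29² = 1097 > 841 = 29² → acute
(18,24,23): 18²+23² = 853 > 576 = 24² → acute
2 of the 5 are obtuse.

2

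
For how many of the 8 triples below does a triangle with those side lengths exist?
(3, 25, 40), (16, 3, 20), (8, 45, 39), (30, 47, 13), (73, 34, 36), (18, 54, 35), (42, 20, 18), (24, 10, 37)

(3,25,40): 3+25 ≤ 40 → not valid
(3,16,20): 3+16 ≤ 20 → not valid
(8,39,45): 8+39 > 45 → valid
(13,30,47): 13+30 ≤ 47 → not valid
(34,36,73): 34+36 ≤ 73 → not valid
(18,35,54): 18+35 ≤ 54 → not valid
(18,20,42): 18+20 ≤ 42 → not valid
(10,24,37): 10+24 ≤ 37 → not valid
1 of the 8 triples forms a triangle.

1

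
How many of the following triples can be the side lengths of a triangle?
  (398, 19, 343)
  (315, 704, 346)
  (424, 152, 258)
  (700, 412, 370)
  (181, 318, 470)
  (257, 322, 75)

(19,343,398): 19+343 ≤ 398 → not valid
(315,346,704): 315+346 ≤ 704 → not valid
(152,258,424): 152+258 ≤ 424 → not valid
(370,412,700): 370+412 > 700 → valid
(181,318,470): 181+318 > 470 → valid
(75,257,322): 75+257 > 322 → valid
3 of the 6 triples form a triangle.

3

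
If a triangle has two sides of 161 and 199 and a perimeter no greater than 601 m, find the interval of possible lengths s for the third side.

Triangle inequality alone gives 38 < s < 360.
The perimeter condition gives s ≤ 601 − 161 − 199 = 241.
Intersecting the two: 38 < s ≤ 241.

38 < s ≤ 241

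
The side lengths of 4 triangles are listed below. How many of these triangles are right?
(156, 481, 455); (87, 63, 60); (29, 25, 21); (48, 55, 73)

3

(156,481,455): 156²+455² = 231361 = 481² → right
(87,63,60): 60²+63² = 7569 = 87² → right
(29,25,21): 21²+25² = 1066 > 841 = 29² → acute
(48,55,73): 48²+55² = 5329 = 73² → right
3 of the 4 are right.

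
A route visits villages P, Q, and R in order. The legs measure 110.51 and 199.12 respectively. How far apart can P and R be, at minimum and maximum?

By the triangle inequality, |110.51 − 199.12| ≤ PR ≤ 110.51 + 199.12.

88.61 ≤ PR ≤ 309.63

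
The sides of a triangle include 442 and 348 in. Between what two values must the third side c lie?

94 < c < 790 (in)

By the triangle inequality, c must be less than 442 + 348 = 790 and greater than |442 − 348| = 94.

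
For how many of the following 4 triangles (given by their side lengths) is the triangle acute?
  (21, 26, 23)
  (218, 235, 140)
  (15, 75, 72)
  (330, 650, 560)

2

(21,26,23): 21²+23² = 970 > 676 = 26² → acute
(218,235,140): 140²+218² = 67124 > 55225 = 235² → acute
(15,75,72): 15²+72² = 5409 < 5625 = 75² → obtuse
(330,650,560): 330²+560² = 422500 = 650² → right
2 of the 4 are acute.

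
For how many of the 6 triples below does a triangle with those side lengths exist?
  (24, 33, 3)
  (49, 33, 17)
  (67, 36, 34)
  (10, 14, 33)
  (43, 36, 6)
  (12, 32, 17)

(3,24,33): 3+24 ≤ 33 → not valid
(17,33,49): 17+33 > 49 → valid
(34,36,67): 34+36 > 67 → valid
(10,14,33): 10+14 ≤ 33 → not valid
(6,36,43): 6+36 ≤ 43 → not valid
(12,17,32): 12+17 ≤ 32 → not valid
2 of the 6 triples form a triangle.

2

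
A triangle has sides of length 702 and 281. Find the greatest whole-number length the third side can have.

The third side must be strictly less than 702 + 281 = 983.
The largest integer below 983 is 982.

982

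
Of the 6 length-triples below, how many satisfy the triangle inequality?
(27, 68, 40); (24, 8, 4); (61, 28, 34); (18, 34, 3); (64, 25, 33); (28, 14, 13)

1

(27,40,68): 27+40 ≤ 68 → not valid
(4,8,24): 4+8 ≤ 24 → not valid
(28,34,61): 28+34 > 61 → valid
(3,18,34): 3+18 ≤ 34 → not valid
(25,33,64): 25+33 ≤ 64 → not valid
(13,14,28): 13+14 ≤ 28 → not valid
1 of the 6 triples forms a triangle.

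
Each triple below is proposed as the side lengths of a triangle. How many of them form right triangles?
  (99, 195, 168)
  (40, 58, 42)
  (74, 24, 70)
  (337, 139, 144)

3

(99,195,168): 99²+168² = 38025 = 195² → right
(40,58,42): 40²+42² = 3364 = 58² → right
(74,24,70): 24²+70² = 5476 = 74² → right
(337,139,144): 139+144 ≤ 337, not a triangle
3 of the 4 are right.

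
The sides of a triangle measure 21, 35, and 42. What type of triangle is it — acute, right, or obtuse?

Compare the square of the longest side to the sum of squares of the other two: 21² + 35² = 1666 < 1764 = 42².

obtuse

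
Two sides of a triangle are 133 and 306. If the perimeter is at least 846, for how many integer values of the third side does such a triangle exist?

Triangle inequality: 173 < x < 439. Perimeter ≥ 846 gives x ≥ 846 − 133 − 306 = 407.
So 407 ≤ x < 439; integers 407 through 438: 32 values.

32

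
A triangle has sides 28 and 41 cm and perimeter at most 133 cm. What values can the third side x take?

13 < x ≤ 64

Triangle inequality alone gives 13 < x < 69.
The perimeter condition gives x ≤ 133 − 28 − 41 = 64.
Intersecting the two: 13 < x ≤ 64.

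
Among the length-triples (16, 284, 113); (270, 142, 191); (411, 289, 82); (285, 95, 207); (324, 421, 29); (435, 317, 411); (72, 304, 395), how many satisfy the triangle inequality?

3

(16,113,284): 16+113 ≤ 284 → not valid
(142,191,270): 142+191 > 270 → valid
(82,289,411): 82+289 ≤ 411 → not valid
(95,207,285): 95+207 > 285 → valid
(29,324,421): 29+324 ≤ 421 → not valid
(317,411,435): 317+411 > 435 → valid
(72,304,395): 72+304 ≤ 395 → not valid
3 of the 7 triples form a triangle.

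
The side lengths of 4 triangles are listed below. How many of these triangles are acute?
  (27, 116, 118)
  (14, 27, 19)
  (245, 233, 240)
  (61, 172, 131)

(27,116,118): 27²+116² = 14185 > 13924 = 118² → acute
(14,27,19): 14²+19² = 557 < 729 = 27² → obtuse
(245,233,240): 233²+240² = 111889 > 60025 = 245² → acute
(61,172,131): 61²+131² = 20882 < 29584 = 172² → obtuse
2 of the 4 are acute.

2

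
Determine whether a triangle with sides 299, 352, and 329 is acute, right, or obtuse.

Compare the square of the longest side to the sum of squares of the other two: 299² + 329² = 197642 > 123904 = 352².

acute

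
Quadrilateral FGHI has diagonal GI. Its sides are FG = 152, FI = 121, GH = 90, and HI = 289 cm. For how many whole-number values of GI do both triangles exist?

From triangle FGI: 31 < GI < 273.
From triangle HGI: 199 < GI < 379.
Intersection: 199 < GI < 273, so integers 200 through 272: 73 values.

73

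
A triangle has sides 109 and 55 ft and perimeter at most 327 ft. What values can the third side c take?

Triangle inequality alone gives 54 < c < 164.
The perimeter condition gives c ≤ 327 − 109 − 55 = 163.
Intersecting the two: 54 < c ≤ 163.

54 < c ≤ 163 ft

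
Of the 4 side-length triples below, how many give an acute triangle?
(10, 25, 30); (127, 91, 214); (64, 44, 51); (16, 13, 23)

1

(10,25,30): 10²+25² = 725 < 900 = 30² → obtuse
(127,91,214): 91²+127² = 24410 < 45796 = 214² → obtuse
(64,44,51): 44²+51² = 4537 > 4096 = 64² → acute
(16,13,23): 13²+16² = 425 < 529 = 23² → obtuse
1 of the 4 is acute.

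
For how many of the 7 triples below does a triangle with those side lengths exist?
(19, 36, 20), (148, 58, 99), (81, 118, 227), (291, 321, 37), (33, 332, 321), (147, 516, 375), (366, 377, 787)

(19,20,36): 19+20 > 36 → valid
(58,99,148): 58+99 > 148 → valid
(81,118,227): 81+118 ≤ 227 → not valid
(37,291,321): 37+291 > 321 → valid
(33,321,332): 33+321 > 332 → valid
(147,375,516): 147+375 > 516 → valid
(366,377,787): 366+377 ≤ 787 → not valid
5 of the 7 triples form a triangle.

5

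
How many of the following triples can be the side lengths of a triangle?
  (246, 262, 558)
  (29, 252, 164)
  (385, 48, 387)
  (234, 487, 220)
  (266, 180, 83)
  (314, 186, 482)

(246,262,558): 246+262 ≤ 558 → not valid
(29,164,252): 29+164 ≤ 252 → not valid
(48,385,387): 48+385 > 387 → valid
(220,234,487): 220+234 ≤ 487 → not valid
(83,180,266): 83+180 ≤ 266 → not valid
(186,314,482): 186+314 > 482 → valid
2 of the 6 triples form a triangle.

2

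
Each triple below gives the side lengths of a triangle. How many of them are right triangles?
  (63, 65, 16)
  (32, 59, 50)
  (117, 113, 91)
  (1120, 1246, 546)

2

(63,65,16): 16²+63² = 4225 = 65² → right
(32,59,50): 32²+50² = 3524 > 3481 = 59² → acute
(117,113,91): 91²+113² = 21050 > 13689 = 117² → acute
(1120,1246,546): 546²+1120² = 1552516 = 1246² → right
2 of the 4 are right.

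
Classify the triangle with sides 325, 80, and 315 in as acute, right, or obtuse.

right

Compare the square of the longest side to the sum of squares of the other two: 80² + 315² = 105625 = 325².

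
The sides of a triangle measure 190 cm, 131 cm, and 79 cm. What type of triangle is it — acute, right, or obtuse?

Compare the square of the longest side to the sum of squares of the other two: 79² + 131² = 23402 < 36100 = 190².

obtuse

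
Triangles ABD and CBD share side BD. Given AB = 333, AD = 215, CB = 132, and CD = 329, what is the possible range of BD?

From triangle ABD: |333 − 215| < BD < 333 + 215, i.e. 118 < BD < 548.
From triangle CBD: 197 < BD < 461.
Both must hold, so BD lies in the intersection.

197 < BD < 461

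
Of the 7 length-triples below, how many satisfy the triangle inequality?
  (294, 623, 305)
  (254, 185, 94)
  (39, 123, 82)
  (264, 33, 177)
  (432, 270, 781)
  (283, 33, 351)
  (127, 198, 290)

2

(294,305,623): 294+305 ≤ 623 → not valid
(94,185,254): 94+185 > 254 → valid
(39,82,123): 39+82 ≤ 123 → not valid
(33,177,264): 33+177 ≤ 264 → not valid
(270,432,781): 270+432 ≤ 781 → not valid
(33,283,351): 33+283 ≤ 351 → not valid
(127,198,290): 127+198 > 290 → valid
2 of the 7 triples form a triangle.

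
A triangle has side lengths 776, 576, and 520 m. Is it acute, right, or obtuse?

right

Compare the square of the longest side to the sum of squares of the other two: 520² + 576² = 602176 = 776².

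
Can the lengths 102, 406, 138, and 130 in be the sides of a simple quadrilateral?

No

For a quadrilateral, each side must be shorter than the sum of the others.
Here the longest side is 406, but the remaining 3 sides sum to only 370.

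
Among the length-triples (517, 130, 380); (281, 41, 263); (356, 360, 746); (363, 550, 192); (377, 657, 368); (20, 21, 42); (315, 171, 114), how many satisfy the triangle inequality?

3

(130,380,517): 130+380 ≤ 517 → not valid
(41,263,281): 41+263 > 281 → valid
(356,360,746): 356+360 ≤ 746 → not valid
(192,363,550): 192+363 > 550 → valid
(368,377,657): 368+377 > 657 → valid
(20,21,42): 20+21 ≤ 42 → not valid
(114,171,315): 114+171 ≤ 315 → not valid
3 of the 7 triples form a triangle.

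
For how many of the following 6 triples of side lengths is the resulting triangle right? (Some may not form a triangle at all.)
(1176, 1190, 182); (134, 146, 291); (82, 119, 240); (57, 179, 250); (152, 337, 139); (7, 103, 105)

1

(1176,1190,182): 182²+1176² = 1416100 = 1190² → right
(134,146,291): 134+146 ≤ 291, not a triangle
(82,119,240): 82+119 ≤ 240, not a triangle
(57,179,250): 57+179 ≤ 250, not a triangle
(152,337,139): 139+152 ≤ 337, not a triangle
(7,103,105): 7²+103² = 10658 < 11025 = 105² → obtuse
1 of the 6 is right.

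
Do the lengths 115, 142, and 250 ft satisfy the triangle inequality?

Yes

The longest side is 250, and the other two sum to 257.
Since 257 > 250, the triangle inequality holds.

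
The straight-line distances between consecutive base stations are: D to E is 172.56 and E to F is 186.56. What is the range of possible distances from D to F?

14.00 ≤ DF ≤ 359.12

By the triangle inequality, |172.56 − 186.56| ≤ DF ≤ 172.56 + 186.56.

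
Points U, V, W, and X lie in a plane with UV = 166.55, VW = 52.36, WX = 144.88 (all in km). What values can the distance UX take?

The maximum is all hops collinear in one direction: 166.55 + 52.36 + 144.88 = 363.79.
The longest hop is 166.55; the others sum to 197.24. Since 166.55 ≤ 197.24, the path can fold back on itself completely, so the minimum distance is 0.

0 ≤ UX ≤ 363.79 km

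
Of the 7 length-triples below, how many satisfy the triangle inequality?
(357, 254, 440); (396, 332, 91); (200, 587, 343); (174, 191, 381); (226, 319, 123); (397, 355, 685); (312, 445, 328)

(254,357,440): 254+357 > 440 → valid
(91,332,396): 91+332 > 396 → valid
(200,343,587): 200+343 ≤ 587 → not valid
(174,191,381): 174+191 ≤ 381 → not valid
(123,226,319): 123+226 > 319 → valid
(355,397,685): 355+397 > 685 → valid
(312,328,445): 312+328 > 445 → valid
5 of the 7 triples form a triangle.

5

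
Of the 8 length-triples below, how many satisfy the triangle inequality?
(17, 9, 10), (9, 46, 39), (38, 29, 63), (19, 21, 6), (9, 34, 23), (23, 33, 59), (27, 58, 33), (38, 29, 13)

6

(9,10,17): 9+10 > 17 → valid
(9,39,46): 9+39 > 46 → valid
(29,38,63): 29+38 > 63 → valid
(6,19,21): 6+19 > 21 → valid
(9,23,34): 9+23 ≤ 34 → not valid
(23,33,59): 23+33 ≤ 59 → not valid
(27,33,58): 27+33 > 58 → valid
(13,29,38): 13+29 > 38 → valid
6 of the 8 triples form a triangle.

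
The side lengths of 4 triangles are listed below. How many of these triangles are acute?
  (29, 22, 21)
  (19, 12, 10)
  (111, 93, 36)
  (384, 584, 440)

(29,22,21): 21²+22² = 925 > 841 = 29² → acute
(19,12,10): 10²+12² = 244 < 361 = 19² → obtuse
(111,93,36): 36²+93² = 9945 < 12321 = 111² → obtuse
(384,584,440): 384²+440² = 341056 = 584² → right
1 of the 4 is acute.

1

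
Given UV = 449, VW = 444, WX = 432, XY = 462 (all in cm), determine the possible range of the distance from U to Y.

0 ≤ UY ≤ 1787 cm

The maximum is all hops collinear in one direction: 449 + 444 + 432 + 462 = 1787.
The longest hop is 462; the others sum to 1325. Since 462 ≤ 1325, the path can fold back on itself completely, so the minimum distance is 0.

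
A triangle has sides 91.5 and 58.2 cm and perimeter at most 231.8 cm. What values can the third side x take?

Triangle inequality alone gives 33.3 < x < 149.7.
The perimeter condition gives x ≤ 231.8 − 91.5 − 58.2 = 82.1.
Intersecting the two: 33.3 < x ≤ 82.1.

33.3 < x ≤ 82.1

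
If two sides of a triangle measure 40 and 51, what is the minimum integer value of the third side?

12

The third side must be strictly greater than |40 − 51| = 11.
The smallest integer above 11 is 12.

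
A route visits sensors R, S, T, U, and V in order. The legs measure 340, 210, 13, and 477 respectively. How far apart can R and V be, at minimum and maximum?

The maximum is all hops collinear in one direction: 340 + 210 + 13 + 477 = 1040.
The longest hop is 477; the others sum to 563. Since 477 ≤ 563, the path can fold back on itself completely, so the minimum distance is 0.

0 ≤ RV ≤ 1040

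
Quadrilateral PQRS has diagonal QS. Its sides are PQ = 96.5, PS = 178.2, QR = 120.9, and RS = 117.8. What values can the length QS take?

81.7 < QS < 238.7

From triangle PQS: |96.5 − 178.2| < QS < 96.5 + 178.2, i.e. 81.7 < QS < 274.7.
From triangle RQS: 3.1 < QS < 238.7.
Both must hold, so QS lies in the intersection.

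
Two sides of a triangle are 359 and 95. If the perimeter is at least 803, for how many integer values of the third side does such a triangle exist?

Triangle inequality: 264 < x < 454. Perimeter ≥ 803 gives x ≥ 803 − 359 − 95 = 349.
So 349 ≤ x < 454; integers 349 through 453: 105 values.

105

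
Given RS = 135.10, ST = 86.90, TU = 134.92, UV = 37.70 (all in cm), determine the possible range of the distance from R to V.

The maximum is all hops collinear in one direction: 135.10 + 86.90 + 134.92 + 37.70 = 394.62.
The longest hop is 135.10; the others sum to 259.52. Since 135.10 ≤ 259.52, the path can fold back on itself completely, so the minimum distance is 0.

0 ≤ RV ≤ 394.62 cm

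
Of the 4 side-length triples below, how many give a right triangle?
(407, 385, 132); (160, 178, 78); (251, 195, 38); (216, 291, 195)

3

(407,385,132): 132²+385² = 165649 = 407² → right
(160,178,78): 78²+160² = 31684 = 178² → right
(251,195,38): 38+195 ≤ 251, not a triangle
(216,291,195): 195²+216² = 84681 = 291² → right
3 of the 4 are right.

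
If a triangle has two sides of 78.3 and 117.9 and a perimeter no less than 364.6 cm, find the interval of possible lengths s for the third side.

Triangle inequality alone gives 39.6 < s < 196.2.
The perimeter condition gives s ≥ 364.6 − 78.3 − 117.9 = 168.4.
Intersecting the two: 168.4 ≤ s < 196.2.

168.4 ≤ s < 196.2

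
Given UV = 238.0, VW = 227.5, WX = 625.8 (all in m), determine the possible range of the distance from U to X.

The maximum is all hops collinear in one direction: 238.0 + 227.5 + 625.8 = 1091.3.
The longest hop is 625.8; the others sum to 465.5. Folding the others back against it leaves at least 625.8 − 465.5 = 160.3.

160.3 ≤ UX ≤ 1091.3 m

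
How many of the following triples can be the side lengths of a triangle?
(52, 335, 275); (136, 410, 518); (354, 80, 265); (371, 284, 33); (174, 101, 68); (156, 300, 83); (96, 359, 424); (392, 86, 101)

2

(52,275,335): 52+275 ≤ 335 → not valid
(136,410,518): 136+410 > 518 → valid
(80,265,354): 80+265 ≤ 354 → not valid
(33,284,371): 33+284 ≤ 371 → not valid
(68,101,174): 68+101 ≤ 174 → not valid
(83,156,300): 83+156 ≤ 300 → not valid
(96,359,424): 96+359 > 424 → valid
(86,101,392): 86+101 ≤ 392 → not valid
2 of the 8 triples form a triangle.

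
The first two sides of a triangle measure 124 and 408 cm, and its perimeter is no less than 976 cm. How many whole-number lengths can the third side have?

Triangle inequality: 284 < x < 532. Perimeter ≥ 976 gives x ≥ 976 − 124 − 408 = 444.
So 444 ≤ x < 532; integers 444 through 531: 88 values.

88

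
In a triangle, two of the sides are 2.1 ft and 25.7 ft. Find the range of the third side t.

23.6 < t < 27.8

By the triangle inequality, t must be less than 2.1 + 25.7 = 27.8 and greater than |2.1 − 25.7| = 23.6.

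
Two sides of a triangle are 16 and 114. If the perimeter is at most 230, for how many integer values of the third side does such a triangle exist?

Triangle inequality: 98 < x < 130. Perimeter ≤ 230 gives x ≤ 230 − 16 − 114 = 100.
So 98 < x ≤ 100; integers 99 through 100: 2 values.

2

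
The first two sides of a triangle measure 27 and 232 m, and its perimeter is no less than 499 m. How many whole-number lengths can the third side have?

19

Triangle inequality: 205 < x < 259. Perimeter ≥ 499 gives x ≥ 499 − 27 − 232 = 240.
So 240 ≤ x < 259; integers 240 through 258: 19 values.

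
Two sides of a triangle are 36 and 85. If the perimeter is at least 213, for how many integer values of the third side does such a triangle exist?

Triangle inequality: 49 < x < 121. Perimeter ≥ 213 gives x ≥ 213 − 36 − 85 = 92.
So 92 ≤ x < 121; integers 92 through 120: 29 values.

29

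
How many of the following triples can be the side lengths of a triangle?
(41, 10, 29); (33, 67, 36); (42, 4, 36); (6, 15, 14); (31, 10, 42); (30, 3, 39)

2

(10,29,41): 10+29 ≤ 41 → not valid
(33,36,67): 33+36 > 67 → valid
(4,36,42): 4+36 ≤ 42 → not valid
(6,14,15): 6+14 > 15 → valid
(10,31,42): 10+31 ≤ 42 → not valid
(3,30,39): 3+30 ≤ 39 → not valid
2 of the 6 triples form a triangle.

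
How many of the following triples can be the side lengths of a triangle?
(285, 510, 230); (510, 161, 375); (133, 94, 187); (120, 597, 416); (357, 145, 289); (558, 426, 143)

(230,285,510): 230+285 > 510 → valid
(161,375,510): 161+375 > 510 → valid
(94,133,187): 94+133 > 187 → valid
(120,416,597): 120+416 ≤ 597 → not valid
(145,289,357): 145+289 > 357 → valid
(143,426,558): 143+426 > 558 → valid
5 of the 6 triples form a triangle.

5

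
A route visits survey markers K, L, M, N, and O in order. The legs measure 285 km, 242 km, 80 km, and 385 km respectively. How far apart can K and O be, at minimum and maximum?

0 ≤ KO ≤ 992 km

The maximum is all hops collinear in one direction: 285 + 242 + 80 + 385 = 992.
The longest hop is 385; the others sum to 607. Since 385 ≤ 607, the path can fold back on itself completely, so the minimum distance is 0.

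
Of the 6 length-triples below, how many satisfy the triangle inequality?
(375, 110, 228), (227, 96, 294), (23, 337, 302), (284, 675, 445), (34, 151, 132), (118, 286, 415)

3

(110,228,375): 110+228 ≤ 375 → not valid
(96,227,294): 96+227 > 294 → valid
(23,302,337): 23+302 ≤ 337 → not valid
(284,445,675): 284+445 > 675 → valid
(34,132,151): 34+132 > 151 → valid
(118,286,415): 118+286 ≤ 415 → not valid
3 of the 6 triples form a triangle.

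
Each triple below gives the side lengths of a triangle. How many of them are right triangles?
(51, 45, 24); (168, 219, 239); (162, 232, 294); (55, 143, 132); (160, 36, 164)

3

(51,45,24): 24²+45² = 2601 = 51² → right
(168,219,239): 168²+219² = 76185 > 57121 = 239² → acute
(162,232,294): 162²+232² = 80068 < 86436 = 294² → obtuse
(55,143,132): 55²+132² = 20449 = 143² → right
(160,36,164): 36²+160² = 26896 = 164² → right
3 of the 5 are right.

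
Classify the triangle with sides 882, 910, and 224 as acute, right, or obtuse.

right

Compare the square of the longest side to the sum of squares of the other two: 224² + 882² = 828100 = 910².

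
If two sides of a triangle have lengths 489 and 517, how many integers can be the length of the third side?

977

The third side lies in the open interval (28, 1006).
Integers from 29 to 1005 inclusive: 1005 − 29 + 1 = 977.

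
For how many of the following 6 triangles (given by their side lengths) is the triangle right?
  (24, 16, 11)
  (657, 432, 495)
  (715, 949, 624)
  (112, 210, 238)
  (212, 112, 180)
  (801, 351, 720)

5

(24,16,11): 11²+16² = 377 < 576 = 24² → obtuse
(657,432,495): 432²+495² = 431649 = 657² → right
(715,949,624): 624²+715² = 900601 = 949² → right
(112,210,238): 112²+210² = 56644 = 238² → right
(212,112,180): 112²+180² = 44944 = 212² → right
(801,351,720): 351²+720² = 641601 = 801² → right
5 of the 6 are right.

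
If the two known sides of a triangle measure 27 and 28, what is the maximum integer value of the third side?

The third side must be strictly less than 27 + 28 = 55.
The largest integer below 55 is 54.

54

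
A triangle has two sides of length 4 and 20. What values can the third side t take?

By the triangle inequality, t must be less than 4 + 20 = 24 and greater than |4 − 20| = 16.

16 < t < 24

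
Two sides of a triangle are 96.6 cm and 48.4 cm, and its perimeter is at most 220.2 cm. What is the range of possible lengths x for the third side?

Triangle inequality alone gives 48.2 < x < 145.0.
The perimeter condition gives x ≤ 220.2 − 96.6 − 48.4 = 75.2.
Intersecting the two: 48.2 < x ≤ 75.2.

48.2 < x ≤ 75.2 cm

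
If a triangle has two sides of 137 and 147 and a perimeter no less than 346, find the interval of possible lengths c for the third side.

62 ≤ c < 284

Triangle inequality alone gives 10 < c < 284.
The perimeter condition gives c ≥ 346 − 137 − 147 = 62.
Intersecting the two: 62 ≤ c < 284.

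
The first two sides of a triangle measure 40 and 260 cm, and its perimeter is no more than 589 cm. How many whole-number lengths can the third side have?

Triangle inequality: 220 < x < 300. Perimeter ≤ 589 gives x ≤ 589 − 40 − 260 = 289.
So 220 < x ≤ 289; integers 221 through 289: 69 values.

69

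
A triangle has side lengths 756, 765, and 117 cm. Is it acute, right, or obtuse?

right

Compare the square of the longest side to the sum of squares of the other two: 117² + 756² = 585225 = 765².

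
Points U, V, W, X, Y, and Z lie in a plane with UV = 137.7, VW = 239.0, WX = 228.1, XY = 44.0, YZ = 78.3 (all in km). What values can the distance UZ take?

The maximum is all hops collinear in one direction: 137.7 + 239.0 + 228.1 + 44.0 + 78.3 = 727.1.
The longest hop is 239.0; the others sum to 488.1. Since 239.0 ≤ 488.1, the path can fold back on itself completely, so the minimum distance is 0.

0 ≤ UZ ≤ 727.1 km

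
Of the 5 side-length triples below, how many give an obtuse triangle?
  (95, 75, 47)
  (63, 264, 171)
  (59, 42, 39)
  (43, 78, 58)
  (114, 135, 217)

(95,75,47): 47²+75² = 7834 < 9025 = 95² → obtuse
(63,264,171): 63+171 ≤ 264, not a triangle
(59,42,39): 39²+42² = 3285 < 3481 = 59² → obtuse
(43,78,58): 43²+58² = 5213 < 6084 = 78² → obtuse
(114,135,217): 114²+135² = 31221 < 47089 = 217² → obtuse
4 of the 5 are obtuse.

4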